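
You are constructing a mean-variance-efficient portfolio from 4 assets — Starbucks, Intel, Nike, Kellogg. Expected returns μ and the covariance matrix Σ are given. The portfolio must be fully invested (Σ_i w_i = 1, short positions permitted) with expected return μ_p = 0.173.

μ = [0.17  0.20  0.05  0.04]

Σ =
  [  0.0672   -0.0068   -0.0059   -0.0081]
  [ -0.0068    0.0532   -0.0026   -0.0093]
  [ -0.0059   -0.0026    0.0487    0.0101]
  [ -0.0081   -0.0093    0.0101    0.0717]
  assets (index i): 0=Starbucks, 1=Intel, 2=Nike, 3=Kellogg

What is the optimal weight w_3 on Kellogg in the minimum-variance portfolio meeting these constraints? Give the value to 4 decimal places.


0.0659

g=Σ⁻¹μ = [3.2624  4.4735  1.3889  1.3110]
h=Σ⁻¹𝟙 = [21.3157  25.4676  21.0128  16.6984]
a=μᵀg=1.571184  b=𝟙ᵀg=10.435754  c=𝟙ᵀh=84.494457  D=ac−b²=23.851368
λ₁=(c·0.173−b)/D = (84.494457·0.173−10.435754)/23.851368 = 0.175327
λ₂=(a−b·0.173)/D = (1.571184−10.435754·0.173)/23.851368 = -0.009819
w* = 0.175327·g + -0.009819·h:
  w_0 = 0.175327·3.2624 + -0.009819·21.3157 = 0.3627  (Starbucks)
  w_1 = 0.175327·4.4735 + -0.009819·25.4676 = 0.5342  (Intel)
  w_2 = 0.175327·1.3889 + -0.009819·21.0128 = 0.0372  (Nike)
  w_3 = 0.175327·1.3110 + -0.009819·16.6984 = 0.0659  (Kellogg)
Σw_i=1.0000  μᵀw=0.1730
σ²=wᵀΣw=λ₁·μ_p+λ₂ = 0.175327·0.173 + -0.009819 = 0.020512 ≈ 0.0205


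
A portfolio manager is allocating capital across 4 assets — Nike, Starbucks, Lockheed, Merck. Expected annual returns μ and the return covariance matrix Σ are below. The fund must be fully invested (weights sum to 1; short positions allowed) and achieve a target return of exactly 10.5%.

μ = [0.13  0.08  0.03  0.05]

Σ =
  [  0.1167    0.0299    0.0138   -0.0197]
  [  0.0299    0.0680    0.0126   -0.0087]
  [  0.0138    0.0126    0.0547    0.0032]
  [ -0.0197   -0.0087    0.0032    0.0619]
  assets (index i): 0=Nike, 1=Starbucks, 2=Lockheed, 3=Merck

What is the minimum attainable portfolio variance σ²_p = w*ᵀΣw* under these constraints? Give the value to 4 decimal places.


x=Σ⁻¹μ = [1.1125  0.8519  -0.0034  1.2817]
y=Σ⁻¹𝟙 = [7.3932  11.6136  12.6011  19.4889]
a=μᵀx=0.276758  b=𝟙ᵀx=3.242681  c=𝟙ᵀy=51.096733  D=ac−b²=3.626438
λ₁=(c·0.105−b)/D = (51.096733·0.105−3.242681)/3.626438 = 0.585278
λ₂=(a−b·0.105)/D = (0.276758−3.242681·0.105)/3.626438 = -0.017572
w* = 0.585278·x + -0.017572·y:
  w_0 = 0.585278·1.1125 + -0.017572·7.3932 = 0.5212  (Nike)
  w_1 = 0.585278·0.8519 + -0.017572·11.6136 = 0.2945  (Starbucks)
  w_2 = 0.585278·-0.0034 + -0.017572·12.6011 = -0.2234  (Lockheed)
  w_3 = 0.585278·1.2817 + -0.017572·19.4889 = 0.4077  (Merck)
Σw_i=1.0000  μᵀw=0.1050
σ²=wᵀΣw=λ₁·μ_p+λ₂ = 0.585278·0.105 + -0.017572 = 0.043882 ≈ 0.0439

0.0439


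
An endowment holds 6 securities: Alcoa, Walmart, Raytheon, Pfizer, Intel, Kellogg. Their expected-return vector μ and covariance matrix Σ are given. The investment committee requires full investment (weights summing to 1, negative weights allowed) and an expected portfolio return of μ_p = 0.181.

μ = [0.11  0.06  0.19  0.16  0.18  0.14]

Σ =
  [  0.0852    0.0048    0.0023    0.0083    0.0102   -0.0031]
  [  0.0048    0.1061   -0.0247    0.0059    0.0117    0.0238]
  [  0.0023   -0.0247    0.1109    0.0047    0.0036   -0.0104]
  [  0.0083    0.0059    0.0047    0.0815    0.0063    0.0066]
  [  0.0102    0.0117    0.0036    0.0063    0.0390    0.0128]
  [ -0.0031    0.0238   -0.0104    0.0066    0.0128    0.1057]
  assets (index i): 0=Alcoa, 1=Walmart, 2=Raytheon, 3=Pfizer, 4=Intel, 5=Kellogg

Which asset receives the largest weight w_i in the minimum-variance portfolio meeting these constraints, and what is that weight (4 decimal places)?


Intel (0.5539)

p=Σ⁻¹μ = [0.6877  0.2282  1.6565  1.4219  3.6820  0.9216]
q=Σ⁻¹𝟙 = [8.4388  7.6741  10.2546  8.4508  16.7069  6.4384]
a=μᵀp=1.423350  b=𝟙ᵀp=8.597834  c=𝟙ᵀq=57.963575  D=ac−b²=8.579697
λ₁=(c·0.181−b)/D = (57.963575·0.181−8.597834)/8.579697 = 0.220704
λ₂=(a−b·0.181)/D = (1.423350−8.597834·0.181)/8.579697 = -0.015485
w* = 0.220704·p + -0.015485·q:
  w_0 = 0.220704·0.6877 + -0.015485·8.4388 = 0.0211  (Alcoa)
  w_1 = 0.220704·0.2282 + -0.015485·7.6741 = -0.0685  (Walmart)
  w_2 = 0.220704·1.6565 + -0.015485·10.2546 = 0.2068  (Raytheon)
  w_3 = 0.220704·1.4219 + -0.015485·8.4508 = 0.1829  (Pfizer)
  w_4 = 0.220704·3.6820 + -0.015485·16.7069 = 0.5539  (Intel)
  w_5 = 0.220704·0.9216 + -0.015485·6.4384 = 0.1037  (Kellogg)
Σw_i=1.0000  μᵀw=0.1810
σ²=wᵀΣw=λ₁·μ_p+λ₂ = 0.220704·0.181 + -0.015485 = 0.024462 ≈ 0.0245


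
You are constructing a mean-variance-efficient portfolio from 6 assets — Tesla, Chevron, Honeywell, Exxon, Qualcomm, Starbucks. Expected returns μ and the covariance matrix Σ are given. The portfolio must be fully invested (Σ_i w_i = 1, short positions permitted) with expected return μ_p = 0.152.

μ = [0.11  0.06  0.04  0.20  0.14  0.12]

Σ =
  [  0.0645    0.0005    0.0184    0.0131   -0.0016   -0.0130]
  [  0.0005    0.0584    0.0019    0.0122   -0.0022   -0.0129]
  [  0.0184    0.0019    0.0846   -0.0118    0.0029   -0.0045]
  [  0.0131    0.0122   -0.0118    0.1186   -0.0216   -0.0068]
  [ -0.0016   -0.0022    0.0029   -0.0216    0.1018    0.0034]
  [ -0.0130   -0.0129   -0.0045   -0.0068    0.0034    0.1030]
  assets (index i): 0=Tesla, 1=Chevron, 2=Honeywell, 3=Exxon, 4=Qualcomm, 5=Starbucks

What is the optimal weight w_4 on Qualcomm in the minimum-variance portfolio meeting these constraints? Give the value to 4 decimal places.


0.2776

x=Σ⁻¹μ = [1.5697  1.0272  0.3908  1.8555  1.7521  1.5736]
y=Σ⁻¹𝟙 = [13.8862  18.4333  10.0019  8.9302  11.5683  14.4147]
a=μᵀx=1.055160  b=𝟙ᵀx=8.168918  c=𝟙ᵀy=77.234604  D=ac−b²=14.763652
λ₁=(c·0.152−b)/D = (77.234604·0.152−8.168918)/14.763652 = 0.241860
λ₂=(a−b·0.152)/D = (1.055160−8.168918·0.152)/14.763652 = -0.012633
w* = 0.241860·x + -0.012633·y:
  w_0 = 0.241860·1.5697 + -0.012633·13.8862 = 0.2042  (Tesla)
  w_1 = 0.241860·1.0272 + -0.012633·18.4333 = 0.0156  (Chevron)
  w_2 = 0.241860·0.3908 + -0.012633·10.0019 = -0.0318  (Honeywell)
  w_3 = 0.241860·1.8555 + -0.012633·8.9302 = 0.3360  (Exxon)
  w_4 = 0.241860·1.7521 + -0.012633·11.5683 = 0.2776  (Qualcomm)
  w_5 = 0.241860·1.5736 + -0.012633·14.4147 = 0.1985  (Starbucks)
Σw_i=1.0000  μᵀw=0.1520
σ²=wᵀΣw=λ₁·μ_p+λ₂ = 0.241860·0.152 + -0.012633 = 0.024129 ≈ 0.0241


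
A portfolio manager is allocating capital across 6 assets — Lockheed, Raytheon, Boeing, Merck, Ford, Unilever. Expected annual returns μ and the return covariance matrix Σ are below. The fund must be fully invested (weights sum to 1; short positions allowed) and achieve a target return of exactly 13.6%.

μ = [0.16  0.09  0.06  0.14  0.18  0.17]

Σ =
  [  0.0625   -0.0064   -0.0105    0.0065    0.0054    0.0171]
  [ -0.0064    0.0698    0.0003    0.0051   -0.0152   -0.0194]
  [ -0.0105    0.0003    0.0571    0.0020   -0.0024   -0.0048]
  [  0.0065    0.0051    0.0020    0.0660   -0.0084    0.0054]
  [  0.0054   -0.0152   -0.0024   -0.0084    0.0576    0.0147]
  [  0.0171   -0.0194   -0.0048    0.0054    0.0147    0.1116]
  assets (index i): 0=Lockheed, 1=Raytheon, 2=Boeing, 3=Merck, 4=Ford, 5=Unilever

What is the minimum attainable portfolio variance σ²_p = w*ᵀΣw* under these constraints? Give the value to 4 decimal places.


p=Σ⁻¹μ = [2.2575  2.4376  1.6268  2.0354  3.6423  1.0928]
q=Σ⁻¹𝟙 = [16.4410  21.7520  21.5301  13.4455  22.4948  7.5351]
a=μᵀp=1.804548  b=𝟙ᵀp=13.092443  c=𝟙ᵀq=103.198505  D=ac−b²=14.814626
λ₁=(c·0.136−b)/D = (103.198505·0.136−13.092443)/14.814626 = 0.063623
λ₂=(a−b·0.136)/D = (1.804548−13.092443·0.136)/14.814626 = 0.001618
w* = 0.063623·p + 0.001618·q:
  w_0 = 0.063623·2.2575 + 0.001618·16.4410 = 0.1702  (Lockheed)
  w_1 = 0.063623·2.4376 + 0.001618·21.7520 = 0.1903  (Raytheon)
  w_2 = 0.063623·1.6268 + 0.001618·21.5301 = 0.1383  (Boeing)
  w_3 = 0.063623·2.0354 + 0.001618·13.4455 = 0.1513  (Merck)
  w_4 = 0.063623·3.6423 + 0.001618·22.4948 = 0.2681  (Ford)
  w_5 = 0.063623·1.0928 + 0.001618·7.5351 = 0.0817  (Unilever)
Σw_i=1.0000  μᵀw=0.1360
σ²=wᵀΣw=λ₁·μ_p+λ₂ = 0.063623·0.136 + 0.001618 = 0.010271 ≈ 0.0103

0.0103


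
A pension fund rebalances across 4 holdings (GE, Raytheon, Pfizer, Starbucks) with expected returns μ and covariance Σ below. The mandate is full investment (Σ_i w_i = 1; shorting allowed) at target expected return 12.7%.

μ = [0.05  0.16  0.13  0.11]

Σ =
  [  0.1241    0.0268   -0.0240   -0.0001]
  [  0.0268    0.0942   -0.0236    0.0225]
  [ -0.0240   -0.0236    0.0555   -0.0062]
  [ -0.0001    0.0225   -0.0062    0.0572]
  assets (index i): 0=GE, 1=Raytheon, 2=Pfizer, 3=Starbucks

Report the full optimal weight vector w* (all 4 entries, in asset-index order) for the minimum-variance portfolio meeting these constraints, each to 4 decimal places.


0.0865  0.2585  0.4634  0.1916

x=Σ⁻¹μ = [0.6689  2.0698  3.6803  1.5090]
y=Σ⁻¹𝟙 = [11.4217  10.8021  29.3868  16.4387]
a=μᵀx=1.009041  b=𝟙ᵀx=7.927967  c=𝟙ᵀy=68.049333  D=ac−b²=5.811915
λ₁=(c·0.127−b)/D = (68.049333·0.127−7.927967)/5.811915 = 0.122902
λ₂=(a−b·0.127)/D = (1.009041−7.927967·0.127)/5.811915 = 0.000377
w* = 0.122902·x + 0.000377·y:
  w_0 = 0.122902·0.6689 + 0.000377·11.4217 = 0.0865  (GE)
  w_1 = 0.122902·2.0698 + 0.000377·10.8021 = 0.2585  (Raytheon)
  w_2 = 0.122902·3.6803 + 0.000377·29.3868 = 0.4634  (Pfizer)
  w_3 = 0.122902·1.5090 + 0.000377·16.4387 = 0.1916  (Starbucks)
Σw_i=1.0000  μᵀw=0.1270
σ²=wᵀΣw=λ₁·μ_p+λ₂ = 0.122902·0.127 + 0.000377 = 0.015985 ≈ 0.0160


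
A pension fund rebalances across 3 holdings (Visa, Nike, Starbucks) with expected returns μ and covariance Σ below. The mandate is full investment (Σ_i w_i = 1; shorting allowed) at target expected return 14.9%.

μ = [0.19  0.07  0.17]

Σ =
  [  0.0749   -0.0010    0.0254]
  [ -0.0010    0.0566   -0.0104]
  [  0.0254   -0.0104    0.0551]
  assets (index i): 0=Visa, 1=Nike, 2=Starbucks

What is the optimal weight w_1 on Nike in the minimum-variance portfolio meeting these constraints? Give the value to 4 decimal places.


0.2680

x=Σ⁻¹μ = [1.6613  1.7531  2.6503]
y=Σ⁻¹𝟙 = [7.2539  21.2534  18.8165]
a=μᵀx=0.888930  b=𝟙ᵀx=6.064777  c=𝟙ᵀy=47.323791  D=ac−b²=5.286006
λ₁=(c·0.149−b)/D = (47.323791·0.149−6.064777)/5.286006 = 0.186619
λ₂=(a−b·0.149)/D = (0.888930−6.064777·0.149)/5.286006 = -0.002785
w* = 0.186619·x + -0.002785·y:
  w_0 = 0.186619·1.6613 + -0.002785·7.2539 = 0.2898  (Visa)
  w_1 = 0.186619·1.7531 + -0.002785·21.2534 = 0.2680  (Nike)
  w_2 = 0.186619·2.6503 + -0.002785·18.8165 = 0.4422  (Starbucks)
Σw_i=1.0000  μᵀw=0.1490
σ²=wᵀΣw=λ₁·μ_p+λ₂ = 0.186619·0.149 + -0.002785 = 0.025021 ≈ 0.0250


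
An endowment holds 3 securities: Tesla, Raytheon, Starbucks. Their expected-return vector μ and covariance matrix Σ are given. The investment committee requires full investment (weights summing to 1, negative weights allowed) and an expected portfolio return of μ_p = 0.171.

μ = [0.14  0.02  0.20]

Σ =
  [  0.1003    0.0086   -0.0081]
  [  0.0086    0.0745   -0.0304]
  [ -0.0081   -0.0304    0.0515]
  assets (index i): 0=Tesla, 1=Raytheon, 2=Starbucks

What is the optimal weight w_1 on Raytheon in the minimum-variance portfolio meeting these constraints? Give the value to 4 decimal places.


x=Σ⁻¹μ = [1.6416  2.3303  5.5172]
y=Σ⁻¹𝟙 = [10.6300  27.4016  37.2643]
a=μᵀx=1.379871  b=𝟙ᵀx=9.489084  c=𝟙ᵀy=75.295819  D=ac−b²=13.855818
λ₁=(c·0.171−b)/D = (75.295819·0.171−9.489084)/13.855818 = 0.244410
λ₂=(a−b·0.171)/D = (1.379871−9.489084·0.171)/13.855818 = -0.017521
w* = 0.244410·x + -0.017521·y:
  w_0 = 0.244410·1.6416 + -0.017521·10.6300 = 0.2150  (Tesla)
  w_1 = 0.244410·2.3303 + -0.017521·27.4016 = 0.0895  (Raytheon)
  w_2 = 0.244410·5.5172 + -0.017521·37.2643 = 0.6956  (Starbucks)
Σw_i=1.0000  μᵀw=0.1710
σ²=wᵀΣw=λ₁·μ_p+λ₂ = 0.244410·0.171 + -0.017521 = 0.024274 ≈ 0.0243

0.0895


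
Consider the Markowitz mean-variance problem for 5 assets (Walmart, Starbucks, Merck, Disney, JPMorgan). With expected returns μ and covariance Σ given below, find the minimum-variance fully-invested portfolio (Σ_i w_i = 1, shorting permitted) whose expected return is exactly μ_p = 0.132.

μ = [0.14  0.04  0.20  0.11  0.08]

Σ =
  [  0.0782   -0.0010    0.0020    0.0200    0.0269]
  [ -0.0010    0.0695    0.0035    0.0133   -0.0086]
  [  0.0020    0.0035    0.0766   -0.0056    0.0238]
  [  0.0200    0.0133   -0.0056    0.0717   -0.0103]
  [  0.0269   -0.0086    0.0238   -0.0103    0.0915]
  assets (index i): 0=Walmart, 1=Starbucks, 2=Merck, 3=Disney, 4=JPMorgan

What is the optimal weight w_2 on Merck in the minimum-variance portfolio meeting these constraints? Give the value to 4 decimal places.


x=Σ⁻¹μ = [1.4176  0.2028  2.6830  1.2999  -0.0749]
y=Σ⁻¹𝟙 = [6.6415  12.7891  10.4272  11.7999  8.7946]
a=μᵀx=0.880169  b=𝟙ᵀx=5.528364  c=𝟙ᵀy=50.452205  D=ac−b²=13.843658
λ₁=(c·0.132−b)/D = (50.452205·0.132−5.528364)/13.843658 = 0.081722
λ₂=(a−b·0.132)/D = (0.880169−5.528364·0.132)/13.843658 = 0.010866
w* = 0.081722·x + 0.010866·y:
  w_0 = 0.081722·1.4176 + 0.010866·6.6415 = 0.1880  (Walmart)
  w_1 = 0.081722·0.2028 + 0.010866·12.7891 = 0.1555  (Starbucks)
  w_2 = 0.081722·2.6830 + 0.010866·10.4272 = 0.3326  (Merck)
  w_3 = 0.081722·1.2999 + 0.010866·11.7999 = 0.2344  (Disney)
  w_4 = 0.081722·-0.0749 + 0.010866·8.7946 = 0.0894  (JPMorgan)
Σw_i=1.0000  μᵀw=0.1320
σ²=wᵀΣw=λ₁·μ_p+λ₂ = 0.081722·0.132 + 0.010866 = 0.021653 ≈ 0.0217

0.3326


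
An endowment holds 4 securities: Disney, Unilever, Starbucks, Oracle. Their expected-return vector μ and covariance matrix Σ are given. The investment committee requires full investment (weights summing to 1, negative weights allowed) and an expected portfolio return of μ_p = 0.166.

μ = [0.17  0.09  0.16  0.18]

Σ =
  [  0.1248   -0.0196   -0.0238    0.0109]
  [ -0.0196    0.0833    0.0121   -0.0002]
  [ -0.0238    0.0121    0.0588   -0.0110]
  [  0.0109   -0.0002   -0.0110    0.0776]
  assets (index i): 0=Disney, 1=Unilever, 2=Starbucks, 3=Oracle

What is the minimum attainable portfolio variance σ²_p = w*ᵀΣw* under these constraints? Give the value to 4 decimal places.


x=Σ⁻¹μ = [2.0228  1.0085  3.8148  2.5788]
y=Σ⁻¹𝟙 = [12.9055  11.8113  22.4732  14.2899]
a=μᵀx=1.509186  b=𝟙ᵀx=9.424838  c=𝟙ᵀy=61.479845  D=ac−b²=3.956968
λ₁=(c·0.166−b)/D = (61.479845·0.166−9.424838)/3.956968 = 0.197327
λ₂=(a−b·0.166)/D = (1.509186−9.424838·0.166)/3.956968 = -0.013985
w* = 0.197327·x + -0.013985·y:
  w_0 = 0.197327·2.0228 + -0.013985·12.9055 = 0.2187  (Disney)
  w_1 = 0.197327·1.0085 + -0.013985·11.8113 = 0.0338  (Unilever)
  w_2 = 0.197327·3.8148 + -0.013985·22.4732 = 0.4385  (Starbucks)
  w_3 = 0.197327·2.5788 + -0.013985·14.2899 = 0.3090  (Oracle)
Σw_i=1.0000  μᵀw=0.1660
σ²=wᵀΣw=λ₁·μ_p+λ₂ = 0.197327·0.166 + -0.013985 = 0.018772 ≈ 0.0188

0.0188


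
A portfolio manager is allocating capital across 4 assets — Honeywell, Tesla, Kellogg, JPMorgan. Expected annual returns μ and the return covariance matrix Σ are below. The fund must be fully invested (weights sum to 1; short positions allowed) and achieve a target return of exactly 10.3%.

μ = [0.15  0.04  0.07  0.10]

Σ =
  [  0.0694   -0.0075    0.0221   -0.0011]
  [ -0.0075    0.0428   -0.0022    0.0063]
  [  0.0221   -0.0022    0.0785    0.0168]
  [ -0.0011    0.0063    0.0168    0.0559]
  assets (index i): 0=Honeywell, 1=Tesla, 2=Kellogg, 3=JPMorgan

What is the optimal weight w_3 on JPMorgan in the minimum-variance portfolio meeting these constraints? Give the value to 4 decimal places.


0.3092

u=Σ⁻¹μ = [2.3413  1.0821  -0.1108  1.7463]
v=Σ⁻¹𝟙 = [15.2782  24.3628  6.2149  13.5762]
a=μᵀu=0.561354  b=𝟙ᵀu=5.058904  c=𝟙ᵀv=59.432117  D=ac−b²=7.769965
λ₁=(c·0.103−b)/D = (59.432117·0.103−5.058904)/7.769965 = 0.136758
λ₂=(a−b·0.103)/D = (0.561354−5.058904·0.103)/7.769965 = 0.005185
w* = 0.136758·u + 0.005185·v:
  w_0 = 0.136758·2.3413 + 0.005185·15.2782 = 0.3994  (Honeywell)
  w_1 = 0.136758·1.0821 + 0.005185·24.3628 = 0.2743  (Tesla)
  w_2 = 0.136758·-0.1108 + 0.005185·6.2149 = 0.0171  (Kellogg)
  w_3 = 0.136758·1.7463 + 0.005185·13.5762 = 0.3092  (JPMorgan)
Σw_i=1.0000  μᵀw=0.1030
σ²=wᵀΣw=λ₁·μ_p+λ₂ = 0.136758·0.103 + 0.005185 = 0.019271 ≈ 0.0193


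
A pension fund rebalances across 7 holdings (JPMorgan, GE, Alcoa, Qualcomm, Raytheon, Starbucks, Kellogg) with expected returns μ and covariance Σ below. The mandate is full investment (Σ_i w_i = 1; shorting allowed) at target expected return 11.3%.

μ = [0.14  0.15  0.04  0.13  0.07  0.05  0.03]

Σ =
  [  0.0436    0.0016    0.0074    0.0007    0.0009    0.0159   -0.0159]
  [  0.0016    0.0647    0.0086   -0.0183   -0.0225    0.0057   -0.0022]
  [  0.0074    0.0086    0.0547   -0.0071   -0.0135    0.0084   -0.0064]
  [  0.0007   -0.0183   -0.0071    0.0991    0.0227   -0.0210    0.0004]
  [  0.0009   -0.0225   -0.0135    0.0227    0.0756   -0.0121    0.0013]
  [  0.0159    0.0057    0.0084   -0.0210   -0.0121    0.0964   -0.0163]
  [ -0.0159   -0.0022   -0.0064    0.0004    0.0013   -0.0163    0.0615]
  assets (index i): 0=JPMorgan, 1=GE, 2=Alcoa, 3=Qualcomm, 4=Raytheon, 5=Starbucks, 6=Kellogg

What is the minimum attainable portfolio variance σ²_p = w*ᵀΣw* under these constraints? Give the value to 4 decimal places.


g=Σ⁻¹μ = [3.3441  3.1660  0.4650  1.6828  1.4686  0.5645  1.6217]
h=Σ⁻¹𝟙 = [23.3875  23.1638  19.6108  13.6171  20.9821  13.8240  28.3080]
a=μᵀg=1.360113  b=𝟙ᵀg=12.312658  c=𝟙ᵀh=142.893254  D=ac−b²=42.749360
λ₁=(c·0.113−b)/D = (142.893254·0.113−12.312658)/42.749360 = 0.089692
λ₂=(a−b·0.113)/D = (1.360113−12.312658·0.113)/42.749360 = -0.000730
w* = 0.089692·g + -0.000730·h:
  w_0 = 0.089692·3.3441 + -0.000730·23.3875 = 0.2829  (JPMorgan)
  w_1 = 0.089692·3.1660 + -0.000730·23.1638 = 0.2670  (GE)
  w_2 = 0.089692·0.4650 + -0.000730·19.6108 = 0.0274  (Alcoa)
  w_3 = 0.089692·1.6828 + -0.000730·13.6171 = 0.1410  (Qualcomm)
  w_4 = 0.089692·1.4686 + -0.000730·20.9821 = 0.1164  (Raytheon)
  w_5 = 0.089692·0.5645 + -0.000730·13.8240 = 0.0405  (Starbucks)
  w_6 = 0.089692·1.6217 + -0.000730·28.3080 = 0.1248  (Kellogg)
Σw_i=1.0000  μᵀw=0.1130
σ²=wᵀΣw=λ₁·μ_p+λ₂ = 0.089692·0.113 + -0.000730 = 0.009405 ≈ 0.0094

0.0094


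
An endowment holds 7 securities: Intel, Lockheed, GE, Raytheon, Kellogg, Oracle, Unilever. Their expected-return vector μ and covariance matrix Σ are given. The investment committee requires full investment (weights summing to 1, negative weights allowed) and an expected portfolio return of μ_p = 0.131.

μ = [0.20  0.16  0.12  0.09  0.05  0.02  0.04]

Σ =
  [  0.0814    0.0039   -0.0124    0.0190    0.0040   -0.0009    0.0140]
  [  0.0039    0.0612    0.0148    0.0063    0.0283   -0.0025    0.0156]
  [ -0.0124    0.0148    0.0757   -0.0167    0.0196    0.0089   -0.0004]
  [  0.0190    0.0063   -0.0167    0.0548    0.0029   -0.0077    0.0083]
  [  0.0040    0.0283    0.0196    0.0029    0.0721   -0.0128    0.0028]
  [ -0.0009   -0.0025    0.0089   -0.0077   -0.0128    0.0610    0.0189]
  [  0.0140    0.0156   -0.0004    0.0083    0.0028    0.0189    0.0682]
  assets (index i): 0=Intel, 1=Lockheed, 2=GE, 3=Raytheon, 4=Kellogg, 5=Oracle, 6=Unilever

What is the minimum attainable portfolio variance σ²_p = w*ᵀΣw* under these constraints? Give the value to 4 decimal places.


x=Σ⁻¹μ = [2.5080  2.4528  1.9933  1.3037  -0.9107  0.3650  -0.7001]
y=Σ⁻¹𝟙 = [8.3824  5.7647  13.2383  20.1867  9.8262  18.2606  3.7804]
a=μᵀx=1.184345  b=𝟙ᵀx=7.011982  c=𝟙ᵀy=79.439351  D=ac−b²=44.915711
λ₁=(c·0.131−b)/D = (79.439351·0.131−7.011982)/44.915711 = 0.075577
λ₂=(a−b·0.131)/D = (1.184345−7.011982·0.131)/44.915711 = 0.005917
w* = 0.075577·x + 0.005917·y:
  w_0 = 0.075577·2.5080 + 0.005917·8.3824 = 0.2391  (Intel)
  w_1 = 0.075577·2.4528 + 0.005917·5.7647 = 0.2195  (Lockheed)
  w_2 = 0.075577·1.9933 + 0.005917·13.2383 = 0.2290  (GE)
  w_3 = 0.075577·1.3037 + 0.005917·20.1867 = 0.2180  (Raytheon)
  w_4 = 0.075577·-0.9107 + 0.005917·9.8262 = -0.0107  (Kellogg)
  w_5 = 0.075577·0.3650 + 0.005917·18.2606 = 0.1356  (Oracle)
  w_6 = 0.075577·-0.7001 + 0.005917·3.7804 = -0.0305  (Unilever)
Σw_i=1.0000  μᵀw=0.1310
σ²=wᵀΣw=λ₁·μ_p+λ₂ = 0.075577·0.131 + 0.005917 = 0.015818 ≈ 0.0158

0.0158


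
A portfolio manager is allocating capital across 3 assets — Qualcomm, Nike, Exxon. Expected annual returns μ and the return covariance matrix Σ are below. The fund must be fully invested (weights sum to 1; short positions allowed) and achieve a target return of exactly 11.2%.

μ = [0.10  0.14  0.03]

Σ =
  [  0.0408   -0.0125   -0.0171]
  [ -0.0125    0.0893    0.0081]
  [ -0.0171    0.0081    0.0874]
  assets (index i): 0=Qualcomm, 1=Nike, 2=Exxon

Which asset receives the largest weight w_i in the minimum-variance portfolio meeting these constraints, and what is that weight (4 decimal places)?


g=Σ⁻¹μ = [3.4004  1.9688  0.8261]
h=Σ⁻¹𝟙 = [36.2098  14.7100  17.1629]
a=μᵀg=0.640453  b=𝟙ᵀg=6.195269  c=𝟙ᵀh=68.082712  D=ac−b²=5.222433
λ₁=(c·0.112−b)/D = (68.082712·0.112−6.195269)/5.222433 = 0.273818
λ₂=(a−b·0.112)/D = (0.640453−6.195269·0.112)/5.222433 = -0.010228
w* = 0.273818·g + -0.010228·h:
  w_0 = 0.273818·3.4004 + -0.010228·36.2098 = 0.5607  (Qualcomm)
  w_1 = 0.273818·1.9688 + -0.010228·14.7100 = 0.3886  (Nike)
  w_2 = 0.273818·0.8261 + -0.010228·17.1629 = 0.0506  (Exxon)
Σw_i=1.0000  μᵀw=0.1120
σ²=wᵀΣw=λ₁·μ_p+λ₂ = 0.273818·0.112 + -0.010228 = 0.020439 ≈ 0.0204

Qualcomm (0.5607)


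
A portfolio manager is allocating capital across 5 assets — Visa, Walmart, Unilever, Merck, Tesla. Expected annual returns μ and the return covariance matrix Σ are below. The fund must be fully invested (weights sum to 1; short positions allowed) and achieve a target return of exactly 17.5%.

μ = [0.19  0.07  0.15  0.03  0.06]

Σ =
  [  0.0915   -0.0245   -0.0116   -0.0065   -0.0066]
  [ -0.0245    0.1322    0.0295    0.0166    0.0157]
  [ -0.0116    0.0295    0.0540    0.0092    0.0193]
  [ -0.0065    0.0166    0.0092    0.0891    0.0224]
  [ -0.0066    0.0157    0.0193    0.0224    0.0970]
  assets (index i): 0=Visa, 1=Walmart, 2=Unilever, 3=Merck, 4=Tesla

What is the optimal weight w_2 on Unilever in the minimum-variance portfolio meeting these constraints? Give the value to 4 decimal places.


0.5910

u=Σ⁻¹μ = [2.5631  0.2814  3.1183  0.1246  0.0982]
v=Σ⁻¹𝟙 = [15.2909  5.2220  15.5668  8.3831  5.4713]
a=μᵀu=0.984066  b=𝟙ᵀu=6.185587  c=𝟙ᵀv=49.934003  D=ac−b²=10.876842
λ₁=(c·0.175−b)/D = (49.934003·0.175−6.185587)/10.876842 = 0.234706
λ₂=(a−b·0.175)/D = (0.984066−6.185587·0.175)/10.876842 = -0.009048
w* = 0.234706·u + -0.009048·v:
  w_0 = 0.234706·2.5631 + -0.009048·15.2909 = 0.4632  (Visa)
  w_1 = 0.234706·0.2814 + -0.009048·5.2220 = 0.0188  (Walmart)
  w_2 = 0.234706·3.1183 + -0.009048·15.5668 = 0.5910  (Unilever)
  w_3 = 0.234706·0.1246 + -0.009048·8.3831 = -0.0466  (Merck)
  w_4 = 0.234706·0.0982 + -0.009048·5.4713 = -0.0265  (Tesla)
Σw_i=1.0000  μᵀw=0.1750
σ²=wᵀΣw=λ₁·μ_p+λ₂ = 0.234706·0.175 + -0.009048 = 0.032026 ≈ 0.0320


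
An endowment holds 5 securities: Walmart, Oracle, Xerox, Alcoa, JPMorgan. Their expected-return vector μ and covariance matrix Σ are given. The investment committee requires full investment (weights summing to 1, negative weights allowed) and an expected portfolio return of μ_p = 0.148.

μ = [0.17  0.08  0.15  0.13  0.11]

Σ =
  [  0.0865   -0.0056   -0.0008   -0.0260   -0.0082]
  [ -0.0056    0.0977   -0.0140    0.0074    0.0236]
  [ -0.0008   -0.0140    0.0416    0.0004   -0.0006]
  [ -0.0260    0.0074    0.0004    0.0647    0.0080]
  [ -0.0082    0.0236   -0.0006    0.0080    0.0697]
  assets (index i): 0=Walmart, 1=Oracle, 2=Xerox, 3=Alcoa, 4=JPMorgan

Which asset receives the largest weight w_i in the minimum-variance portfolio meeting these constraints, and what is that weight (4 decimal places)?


Xerox (0.3515)

g=Σ⁻¹μ = [3.0759  1.0352  4.0036  2.9432  1.2862]
h=Σ⁻¹𝟙 = [19.7621  11.2480  28.1606  20.6088  10.7406]
a=μᵀg=1.730358  b=𝟙ᵀg=12.344105  c=𝟙ᵀh=90.520177  D=ac−b²=4.255346
λ₁=(c·0.148−b)/D = (90.520177·0.148−12.344105)/4.255346 = 0.247426
λ₂=(a−b·0.148)/D = (1.730358−12.344105·0.148)/4.255346 = -0.022694
w* = 0.247426·g + -0.022694·h:
  w_0 = 0.247426·3.0759 + -0.022694·19.7621 = 0.3126  (Walmart)
  w_1 = 0.247426·1.0352 + -0.022694·11.2480 = 0.0009  (Oracle)
  w_2 = 0.247426·4.0036 + -0.022694·28.1606 = 0.3515  (Xerox)
  w_3 = 0.247426·2.9432 + -0.022694·20.6088 = 0.2605  (Alcoa)
  w_4 = 0.247426·1.2862 + -0.022694·10.7406 = 0.0745  (JPMorgan)
Σw_i=1.0000  μᵀw=0.1480
σ²=wᵀΣw=λ₁·μ_p+λ₂ = 0.247426·0.148 + -0.022694 = 0.013925 ≈ 0.0139


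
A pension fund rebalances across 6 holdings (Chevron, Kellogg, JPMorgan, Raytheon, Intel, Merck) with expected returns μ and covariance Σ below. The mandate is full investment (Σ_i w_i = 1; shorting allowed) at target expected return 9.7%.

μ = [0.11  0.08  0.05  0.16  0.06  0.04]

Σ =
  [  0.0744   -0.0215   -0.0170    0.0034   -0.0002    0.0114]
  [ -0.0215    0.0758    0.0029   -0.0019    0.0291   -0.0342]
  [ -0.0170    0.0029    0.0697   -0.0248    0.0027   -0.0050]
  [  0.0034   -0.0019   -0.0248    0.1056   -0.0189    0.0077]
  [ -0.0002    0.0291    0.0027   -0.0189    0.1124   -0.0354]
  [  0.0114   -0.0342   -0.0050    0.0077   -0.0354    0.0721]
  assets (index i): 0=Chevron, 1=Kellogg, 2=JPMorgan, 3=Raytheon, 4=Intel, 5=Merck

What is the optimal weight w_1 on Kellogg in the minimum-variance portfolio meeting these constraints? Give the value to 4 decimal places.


p=Σ⁻¹μ = [2.1948  2.0221  1.9439  1.9665  0.7594  1.4646]
q=Σ⁻¹𝟙 = [21.9169  27.2319  25.7059  15.4878  13.3171  29.9886]
a=μᵀp=0.919181  b=𝟙ᵀp=10.351321  c=𝟙ᵀq=133.648149  D=ac−b²=15.696989
λ₁=(c·0.097−b)/D = (133.648149·0.097−10.351321)/15.696989 = 0.166436
λ₂=(a−b·0.097)/D = (0.919181−10.351321·0.097)/15.696989 = -0.005408
w* = 0.166436·p + -0.005408·q:
  w_0 = 0.166436·2.1948 + -0.005408·21.9169 = 0.2468  (Chevron)
  w_1 = 0.166436·2.0221 + -0.005408·27.2319 = 0.1893  (Kellogg)
  w_2 = 0.166436·1.9439 + -0.005408·25.7059 = 0.1845  (JPMorgan)
  w_3 = 0.166436·1.9665 + -0.005408·15.4878 = 0.2435  (Raytheon)
  w_4 = 0.166436·0.7594 + -0.005408·13.3171 = 0.0544  (Intel)
  w_5 = 0.166436·1.4646 + -0.005408·29.9886 = 0.0816  (Merck)
Σw_i=1.0000  μᵀw=0.0970
σ²=wᵀΣw=λ₁·μ_p+λ₂ = 0.166436·0.097 + -0.005408 = 0.010736 ≈ 0.0107

0.1893


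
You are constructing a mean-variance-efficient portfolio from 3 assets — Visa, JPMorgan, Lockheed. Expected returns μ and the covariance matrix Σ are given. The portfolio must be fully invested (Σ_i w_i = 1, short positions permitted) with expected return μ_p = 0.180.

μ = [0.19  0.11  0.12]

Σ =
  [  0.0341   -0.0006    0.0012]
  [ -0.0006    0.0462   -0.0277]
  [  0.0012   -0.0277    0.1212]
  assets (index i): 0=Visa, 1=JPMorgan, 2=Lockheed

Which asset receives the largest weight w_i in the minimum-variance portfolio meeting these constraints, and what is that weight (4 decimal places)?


Visa (0.8685)

g=Σ⁻¹μ = [5.5723  3.4924  1.7331]
h=Σ⁻¹𝟙 = [29.3420  31.0542  15.0577]
a=μᵀg=1.650881  b=𝟙ᵀg=10.797866  c=𝟙ᵀh=75.453880  D=ac−b²=7.971474
λ₁=(c·0.180−b)/D = (75.453880·0.180−10.797866)/7.971474 = 0.349224
λ₂=(a−b·0.180)/D = (1.650881−10.797866·0.180)/7.971474 = -0.036723
w* = 0.349224·g + -0.036723·h:
  w_0 = 0.349224·5.5723 + -0.036723·29.3420 = 0.8685  (Visa)
  w_1 = 0.349224·3.4924 + -0.036723·31.0542 = 0.0792  (JPMorgan)
  w_2 = 0.349224·1.7331 + -0.036723·15.0577 = 0.0523  (Lockheed)
Σw_i=1.0000  μᵀw=0.1800
σ²=wᵀΣw=λ₁·μ_p+λ₂ = 0.349224·0.180 + -0.036723 = 0.026138 ≈ 0.0261


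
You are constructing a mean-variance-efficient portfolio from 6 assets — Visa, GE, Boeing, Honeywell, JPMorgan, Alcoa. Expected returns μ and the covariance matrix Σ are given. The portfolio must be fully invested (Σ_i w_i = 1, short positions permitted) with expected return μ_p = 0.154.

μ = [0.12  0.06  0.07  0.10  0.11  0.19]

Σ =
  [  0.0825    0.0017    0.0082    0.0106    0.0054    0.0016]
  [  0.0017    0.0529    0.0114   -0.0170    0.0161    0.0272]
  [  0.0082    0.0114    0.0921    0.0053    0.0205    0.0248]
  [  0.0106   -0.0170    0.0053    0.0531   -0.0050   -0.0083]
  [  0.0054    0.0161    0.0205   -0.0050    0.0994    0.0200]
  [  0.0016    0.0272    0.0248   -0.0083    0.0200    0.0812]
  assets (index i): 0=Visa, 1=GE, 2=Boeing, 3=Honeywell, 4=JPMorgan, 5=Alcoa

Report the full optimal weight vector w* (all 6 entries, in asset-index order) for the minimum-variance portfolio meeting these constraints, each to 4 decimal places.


g=Σ⁻¹μ = [1.0920  0.5044  -0.3035  2.2817  0.6786  2.3082]
h=Σ⁻¹𝟙 = [7.6208  21.7210  3.4201  25.2442  5.6815  5.0256]
a=μᵀg=0.881431  b=𝟙ᵀg=6.561408  c=𝟙ᵀh=68.713197  D=ac−b²=17.513847
λ₁=(c·0.154−b)/D = (68.713197·0.154−6.561408)/17.513847 = 0.229557
λ₂=(a−b·0.154)/D = (0.881431−6.561408·0.154)/17.513847 = -0.007367
w* = 0.229557·g + -0.007367·h:
  w_0 = 0.229557·1.0920 + -0.007367·7.6208 = 0.1945  (Visa)
  w_1 = 0.229557·0.5044 + -0.007367·21.7210 = -0.0442  (GE)
  w_2 = 0.229557·-0.3035 + -0.007367·3.4201 = -0.0949  (Boeing)
  w_3 = 0.229557·2.2817 + -0.007367·25.2442 = 0.3378  (Honeywell)
  w_4 = 0.229557·0.6786 + -0.007367·5.6815 = 0.1139  (JPMorgan)
  w_5 = 0.229557·2.3082 + -0.007367·5.0256 = 0.4928  (Alcoa)
Σw_i=1.0000  μᵀw=0.1540
σ²=wᵀΣw=λ₁·μ_p+λ₂ = 0.229557·0.154 + -0.007367 = 0.027985 ≈ 0.0280

0.1945  -0.0442  -0.0949  0.3378  0.1139  0.4928


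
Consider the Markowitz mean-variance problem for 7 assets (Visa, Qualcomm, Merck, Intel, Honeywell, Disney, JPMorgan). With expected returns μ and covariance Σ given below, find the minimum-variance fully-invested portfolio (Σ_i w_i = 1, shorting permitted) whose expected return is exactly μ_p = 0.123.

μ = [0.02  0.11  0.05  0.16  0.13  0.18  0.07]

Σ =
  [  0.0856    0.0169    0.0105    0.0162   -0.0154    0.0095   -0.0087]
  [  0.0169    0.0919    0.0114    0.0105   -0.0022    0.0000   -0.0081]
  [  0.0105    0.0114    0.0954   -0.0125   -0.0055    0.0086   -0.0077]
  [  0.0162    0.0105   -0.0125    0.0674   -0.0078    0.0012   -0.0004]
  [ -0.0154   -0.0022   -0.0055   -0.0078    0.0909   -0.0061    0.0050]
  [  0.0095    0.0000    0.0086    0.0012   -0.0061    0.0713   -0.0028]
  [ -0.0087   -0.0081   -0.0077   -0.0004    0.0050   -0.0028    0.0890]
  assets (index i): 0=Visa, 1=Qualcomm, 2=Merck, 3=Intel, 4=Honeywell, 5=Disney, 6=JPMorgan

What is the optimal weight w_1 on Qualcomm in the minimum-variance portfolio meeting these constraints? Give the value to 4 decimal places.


x=Σ⁻¹μ = [-0.4330  1.0077  0.7317  2.6208  1.7781  2.6371  0.8941]
y=Σ⁻¹𝟙 = [8.4405  7.7054  11.3888  15.2746  14.7567  13.0585  13.3981]
a=μᵀx=1.326523  b=𝟙ᵀx=9.236550  c=𝟙ᵀy=84.022608  D=ac−b²=26.144045
λ₁=(c·0.123−b)/D = (84.022608·0.123−9.236550)/26.144045 = 0.042007
λ₂=(a−b·0.123)/D = (1.326523−9.236550·0.123)/26.144045 = 0.007284
w* = 0.042007·x + 0.007284·y:
  w_0 = 0.042007·-0.4330 + 0.007284·8.4405 = 0.0433  (Visa)
  w_1 = 0.042007·1.0077 + 0.007284·7.7054 = 0.0985  (Qualcomm)
  w_2 = 0.042007·0.7317 + 0.007284·11.3888 = 0.1137  (Merck)
  w_3 = 0.042007·2.6208 + 0.007284·15.2746 = 0.2213  (Intel)
  w_4 = 0.042007·1.7781 + 0.007284·14.7567 = 0.1822  (Honeywell)
  w_5 = 0.042007·2.6371 + 0.007284·13.0585 = 0.2059  (Disney)
  w_6 = 0.042007·0.8941 + 0.007284·13.3981 = 0.1351  (JPMorgan)
Σw_i=1.0000  μᵀw=0.1230
σ²=wᵀΣw=λ₁·μ_p+λ₂ = 0.042007·0.123 + 0.007284 = 0.012451 ≈ 0.0125

0.0985


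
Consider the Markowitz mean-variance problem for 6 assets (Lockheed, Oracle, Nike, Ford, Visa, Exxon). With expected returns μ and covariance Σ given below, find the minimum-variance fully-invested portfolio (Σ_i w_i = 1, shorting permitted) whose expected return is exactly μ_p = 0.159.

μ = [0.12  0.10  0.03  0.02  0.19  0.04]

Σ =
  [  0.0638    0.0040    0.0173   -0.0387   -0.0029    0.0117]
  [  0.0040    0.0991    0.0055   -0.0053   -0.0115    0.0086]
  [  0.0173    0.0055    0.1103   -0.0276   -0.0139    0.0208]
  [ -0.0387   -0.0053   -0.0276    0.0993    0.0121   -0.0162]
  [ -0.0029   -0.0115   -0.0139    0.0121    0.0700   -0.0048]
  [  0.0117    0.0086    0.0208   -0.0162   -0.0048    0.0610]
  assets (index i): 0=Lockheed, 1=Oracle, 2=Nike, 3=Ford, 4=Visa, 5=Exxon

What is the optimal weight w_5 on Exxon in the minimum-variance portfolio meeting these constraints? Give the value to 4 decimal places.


-0.0524

u=Σ⁻¹μ = [2.3683  1.2539  0.3869  1.0034  2.9486  0.3913]
v=Σ⁻¹𝟙 = [24.6173  10.4053  9.8367  23.3484  15.9132  14.3035]
a=μᵀu=1.017143  b=𝟙ᵀu=8.352324  c=𝟙ᵀv=98.424479  D=ac−b²=30.350406
λ₁=(c·0.159−b)/D = (98.424479·0.159−8.352324)/30.350406 = 0.240431
λ₂=(a−b·0.159)/D = (1.017143−8.352324·0.159)/30.350406 = -0.010243
w* = 0.240431·u + -0.010243·v:
  w_0 = 0.240431·2.3683 + -0.010243·24.6173 = 0.3172  (Lockheed)
  w_1 = 0.240431·1.2539 + -0.010243·10.4053 = 0.1949  (Oracle)
  w_2 = 0.240431·0.3869 + -0.010243·9.8367 = -0.0077  (Nike)
  w_3 = 0.240431·1.0034 + -0.010243·23.3484 = 0.0021  (Ford)
  w_4 = 0.240431·2.9486 + -0.010243·15.9132 = 0.5459  (Visa)
  w_5 = 0.240431·0.3913 + -0.010243·14.3035 = -0.0524  (Exxon)
Σw_i=1.0000  μᵀw=0.1590
σ²=wᵀΣw=λ₁·μ_p+λ₂ = 0.240431·0.159 + -0.010243 = 0.027986 ≈ 0.0280


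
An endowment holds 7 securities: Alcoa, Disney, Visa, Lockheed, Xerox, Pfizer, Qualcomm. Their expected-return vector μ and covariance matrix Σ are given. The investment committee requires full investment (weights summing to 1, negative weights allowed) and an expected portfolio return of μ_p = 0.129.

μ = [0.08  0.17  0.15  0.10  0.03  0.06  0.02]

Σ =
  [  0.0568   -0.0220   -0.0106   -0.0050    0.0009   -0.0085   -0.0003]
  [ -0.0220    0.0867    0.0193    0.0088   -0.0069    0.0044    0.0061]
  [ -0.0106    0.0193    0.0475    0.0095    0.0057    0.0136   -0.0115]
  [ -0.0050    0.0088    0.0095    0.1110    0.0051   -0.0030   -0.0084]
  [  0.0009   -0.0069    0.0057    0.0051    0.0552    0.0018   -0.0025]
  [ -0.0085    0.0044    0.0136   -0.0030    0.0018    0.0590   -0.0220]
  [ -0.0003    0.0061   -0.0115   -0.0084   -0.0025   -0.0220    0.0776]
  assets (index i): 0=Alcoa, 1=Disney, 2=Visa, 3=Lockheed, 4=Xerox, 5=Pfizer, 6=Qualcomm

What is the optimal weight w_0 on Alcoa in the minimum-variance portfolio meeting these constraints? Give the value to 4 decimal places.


0.3089

x=Σ⁻¹μ = [2.8810  1.9210  2.7575  0.7202  0.3932  1.0152  0.9050]
y=Σ⁻¹𝟙 = [30.2196  12.8650  17.0922  9.5464  16.8189  25.0248  23.1950]
a=μᵀx=1.133497  b=𝟙ᵀx=10.593034  c=𝟙ᵀy=134.761756  D=ac−b²=40.539743
λ₁=(c·0.129−b)/D = (134.761756·0.129−10.593034)/40.539743 = 0.167520
λ₂=(a−b·0.129)/D = (1.133497−10.593034·0.129)/40.539743 = -0.005748
w* = 0.167520·x + -0.005748·y:
  w_0 = 0.167520·2.8810 + -0.005748·30.2196 = 0.3089  (Alcoa)
  w_1 = 0.167520·1.9210 + -0.005748·12.8650 = 0.2479  (Disney)
  w_2 = 0.167520·2.7575 + -0.005748·17.0922 = 0.3637  (Visa)
  w_3 = 0.167520·0.7202 + -0.005748·9.5464 = 0.0658  (Lockheed)
  w_4 = 0.167520·0.3932 + -0.005748·16.8189 = -0.0308  (Xerox)
  w_5 = 0.167520·1.0152 + -0.005748·25.0248 = 0.0262  (Pfizer)
  w_6 = 0.167520·0.9050 + -0.005748·23.1950 = 0.0183  (Qualcomm)
Σw_i=1.0000  μᵀw=0.1290
σ²=wᵀΣw=λ₁·μ_p+λ₂ = 0.167520·0.129 + -0.005748 = 0.015863 ≈ 0.0159


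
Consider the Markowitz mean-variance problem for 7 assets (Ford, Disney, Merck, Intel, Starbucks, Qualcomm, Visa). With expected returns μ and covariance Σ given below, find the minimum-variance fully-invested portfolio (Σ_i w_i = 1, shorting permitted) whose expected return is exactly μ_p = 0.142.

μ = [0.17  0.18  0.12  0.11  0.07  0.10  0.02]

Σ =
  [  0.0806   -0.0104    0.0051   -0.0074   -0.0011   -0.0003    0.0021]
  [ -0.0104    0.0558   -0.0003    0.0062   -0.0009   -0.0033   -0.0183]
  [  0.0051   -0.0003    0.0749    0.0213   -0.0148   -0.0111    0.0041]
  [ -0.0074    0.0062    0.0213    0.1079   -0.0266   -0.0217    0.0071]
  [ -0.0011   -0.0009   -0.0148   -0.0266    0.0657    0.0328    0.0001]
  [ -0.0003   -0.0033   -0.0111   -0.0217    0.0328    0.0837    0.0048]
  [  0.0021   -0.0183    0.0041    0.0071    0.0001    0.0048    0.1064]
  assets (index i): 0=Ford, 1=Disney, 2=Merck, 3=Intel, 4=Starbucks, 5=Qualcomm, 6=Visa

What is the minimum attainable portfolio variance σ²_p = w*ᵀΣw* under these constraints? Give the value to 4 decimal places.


0.0120

p=Σ⁻¹μ = [2.6356  3.8852  1.5151  1.2348  1.3459  1.3164  0.6027]
q=Σ⁻¹𝟙 = [15.7942  24.2302  13.4675  12.1736  18.8387  9.8618  11.4603]
a=μᵀp=1.702933  b=𝟙ᵀp=12.535739  c=𝟙ᵀq=105.826307  D=ac−b²=23.070404
λ₁=(c·0.142−b)/D = (105.826307·0.142−12.535739)/23.070404 = 0.108000
λ₂=(a−b·0.142)/D = (1.702933−12.535739·0.142)/23.070404 = -0.003344
w* = 0.108000·p + -0.003344·q:
  w_0 = 0.108000·2.6356 + -0.003344·15.7942 = 0.2318  (Ford)
  w_1 = 0.108000·3.8852 + -0.003344·24.2302 = 0.3386  (Disney)
  w_2 = 0.108000·1.5151 + -0.003344·13.4675 = 0.1186  (Merck)
  w_3 = 0.108000·1.2348 + -0.003344·12.1736 = 0.0926  (Intel)
  w_4 = 0.108000·1.3459 + -0.003344·18.8387 = 0.0824  (Starbucks)
  w_5 = 0.108000·1.3164 + -0.003344·9.8618 = 0.1092  (Qualcomm)
  w_6 = 0.108000·0.6027 + -0.003344·11.4603 = 0.0268  (Visa)
Σw_i=1.0000  μᵀw=0.1420
σ²=wᵀΣw=λ₁·μ_p+λ₂ = 0.108000·0.142 + -0.003344 = 0.011992 ≈ 0.0120


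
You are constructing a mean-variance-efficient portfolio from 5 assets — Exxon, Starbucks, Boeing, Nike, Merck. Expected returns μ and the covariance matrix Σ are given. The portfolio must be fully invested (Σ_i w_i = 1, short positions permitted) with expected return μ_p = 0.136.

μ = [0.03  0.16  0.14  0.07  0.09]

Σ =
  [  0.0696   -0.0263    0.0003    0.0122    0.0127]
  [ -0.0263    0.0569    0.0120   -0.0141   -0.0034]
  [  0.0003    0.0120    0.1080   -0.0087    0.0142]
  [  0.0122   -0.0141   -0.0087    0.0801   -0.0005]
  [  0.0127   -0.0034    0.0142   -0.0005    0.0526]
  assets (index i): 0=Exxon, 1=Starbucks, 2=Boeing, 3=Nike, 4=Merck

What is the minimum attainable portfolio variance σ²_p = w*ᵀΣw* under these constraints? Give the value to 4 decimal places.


x=Σ⁻¹μ = [1.3102  3.6838  0.8100  1.4197  1.4276]
y=Σ⁻¹𝟙 = [20.5443  30.7003  5.0848  15.4042  14.8092]
a=μᵀx=0.969986  b=𝟙ᵀx=8.651379  c=𝟙ᵀy=86.542885  D=ac−b²=9.099022
λ₁=(c·0.136−b)/D = (86.542885·0.136−8.651379)/9.099022 = 0.342724
λ₂=(a−b·0.136)/D = (0.969986−8.651379·0.136)/9.099022 = -0.022706
w* = 0.342724·x + -0.022706·y:
  w_0 = 0.342724·1.3102 + -0.022706·20.5443 = -0.0174  (Exxon)
  w_1 = 0.342724·3.6838 + -0.022706·30.7003 = 0.5655  (Starbucks)
  w_2 = 0.342724·0.8100 + -0.022706·5.0848 = 0.1622  (Boeing)
  w_3 = 0.342724·1.4197 + -0.022706·15.4042 = 0.1368  (Nike)
  w_4 = 0.342724·1.4276 + -0.022706·14.8092 = 0.1530  (Merck)
Σw_i=1.0000  μᵀw=0.1360
σ²=wᵀΣw=λ₁·μ_p+λ₂ = 0.342724·0.136 + -0.022706 = 0.023905 ≈ 0.0239

0.0239


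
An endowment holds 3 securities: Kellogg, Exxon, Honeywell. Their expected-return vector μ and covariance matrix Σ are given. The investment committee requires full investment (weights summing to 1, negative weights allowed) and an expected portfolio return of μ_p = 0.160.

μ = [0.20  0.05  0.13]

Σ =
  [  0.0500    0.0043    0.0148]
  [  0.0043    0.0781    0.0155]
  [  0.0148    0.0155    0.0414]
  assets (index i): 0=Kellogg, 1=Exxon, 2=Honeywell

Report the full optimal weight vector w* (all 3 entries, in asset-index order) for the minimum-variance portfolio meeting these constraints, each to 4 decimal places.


0.5372  0.0951  0.3677

u=Σ⁻¹μ = [3.4360  0.0774  1.8828]
v=Σ⁻¹𝟙 = [14.6181  8.9042  15.5951]
a=μᵀu=0.935839  b=𝟙ᵀu=5.396191  c=𝟙ᵀv=39.117391  D=ac−b²=7.488702
λ₁=(c·0.160−b)/D = (39.117391·0.160−5.396191)/7.488702 = 0.115186
λ₂=(a−b·0.160)/D = (0.935839−5.396191·0.160)/7.488702 = 0.009674
w* = 0.115186·u + 0.009674·v:
  w_0 = 0.115186·3.4360 + 0.009674·14.6181 = 0.5372  (Kellogg)
  w_1 = 0.115186·0.0774 + 0.009674·8.9042 = 0.0951  (Exxon)
  w_2 = 0.115186·1.8828 + 0.009674·15.5951 = 0.3677  (Honeywell)
Σw_i=1.0000  μᵀw=0.1600
σ²=wᵀΣw=λ₁·μ_p+λ₂ = 0.115186·0.160 + 0.009674 = 0.028104 ≈ 0.0281
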